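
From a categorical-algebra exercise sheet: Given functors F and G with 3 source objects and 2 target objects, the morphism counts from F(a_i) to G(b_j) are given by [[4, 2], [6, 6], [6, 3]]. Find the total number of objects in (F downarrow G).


Objects of (F downarrow G) are triples (a, b, h: F(a)->G(b)).
The count equals the sum of all entries in the hom-matrix.
sum(row 0) = 6
sum(row 1) = 12
sum(row 2) = 9
Grand total = 27

27


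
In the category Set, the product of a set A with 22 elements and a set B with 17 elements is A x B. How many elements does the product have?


In Set, the product A x B is the Cartesian product.
By the universal property, |A x B| = |A| * |B|.
|A x B| = 22 * 17 = 374

374


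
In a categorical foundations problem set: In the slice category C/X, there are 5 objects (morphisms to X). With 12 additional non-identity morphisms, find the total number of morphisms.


In the slice category C/X, objects are morphisms to X.
Identity morphisms: 5 (one per object of C/X).
Non-identity morphisms: 12.
Total = 5 + 12 = 17

17


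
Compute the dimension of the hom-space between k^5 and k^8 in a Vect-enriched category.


In Vect-enriched categories, Hom(k^n, k^m) is the space of m x n matrices.
dim(Hom(k^5, k^8)) = 8 * 5 = 40

40


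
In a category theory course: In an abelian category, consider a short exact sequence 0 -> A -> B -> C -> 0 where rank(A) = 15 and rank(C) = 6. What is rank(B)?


For a short exact sequence 0 -> A -> B -> C -> 0,
rank is additive: rank(B) = rank(A) + rank(C).
rank(B) = 15 + 6 = 21

21


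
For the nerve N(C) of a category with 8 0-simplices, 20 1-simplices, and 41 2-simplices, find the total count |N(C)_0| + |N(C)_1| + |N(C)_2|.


The 2-skeleton of the nerve N(C) consists of simplices in dimensions 0, 1, 2:
  |N(C)_0| = 8 (objects)
  |N(C)_1| = 20 (morphisms)
  |N(C)_2| = 41 (composable pairs)
Total = 8 + 20 + 41 = 69

69


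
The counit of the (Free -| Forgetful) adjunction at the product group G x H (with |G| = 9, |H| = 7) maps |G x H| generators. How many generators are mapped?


The counit epsilon_K: F(U(K)) -> K of the Free-Forgetful adjunction
maps |K| generators of F(U(K)) into K. For K = G x H (the product group),
|G x H| = |G| * |H|.
Total generators mapped = 9 * 7 = 63.

63


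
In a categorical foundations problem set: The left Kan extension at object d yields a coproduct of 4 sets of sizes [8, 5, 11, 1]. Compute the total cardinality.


Pointwise, the left Kan extension (Lan_F H)(d) is the colimit, indexed
by the comma category (F downarrow d), of H composed with the
projection (F downarrow d) -> C. Here that colimit is given
as a coproduct (disjoint union) of sets, so its cardinality is the
sum of the sizes of the summands.
Coproduct of sets with sizes: 8 + 5 + 11 + 1
= 25

25


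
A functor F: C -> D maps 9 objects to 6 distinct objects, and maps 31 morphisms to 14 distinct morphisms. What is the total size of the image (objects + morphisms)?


The image of F consists of distinct objects and distinct morphisms.
|Im(F)| on objects = 6
|Im(F)| on morphisms = 14
Total image cardinality = 6 + 14 = 20

20


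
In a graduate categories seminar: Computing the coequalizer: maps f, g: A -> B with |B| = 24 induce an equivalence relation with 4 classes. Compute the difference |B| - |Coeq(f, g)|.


The coequalizer Coeq(f, g) = B / ~ has one element per equivalence class.
|B| = 24, |Coeq(f, g)| = 4.
|B| - |Coeq(f, g)| = 24 - 4 = 20.

20


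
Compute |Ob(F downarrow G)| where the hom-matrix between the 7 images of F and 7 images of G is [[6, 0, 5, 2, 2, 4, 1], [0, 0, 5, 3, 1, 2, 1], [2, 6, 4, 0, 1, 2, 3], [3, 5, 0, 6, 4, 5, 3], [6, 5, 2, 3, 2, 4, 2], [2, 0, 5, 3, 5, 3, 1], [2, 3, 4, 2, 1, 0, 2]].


Objects of (F downarrow G) are triples (a, b, h: F(a)->G(b)).
The count equals the sum of all entries in the hom-matrix.
sum(row 0) = 20
sum(row 1) = 12
sum(row 2) = 18
sum(row 3) = 26
sum(row 4) = 24
sum(row 5) = 19
sum(row 6) = 14
Grand total = 133

133


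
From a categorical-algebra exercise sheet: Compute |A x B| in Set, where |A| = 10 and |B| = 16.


In Set, the product A x B is the Cartesian product.
By the universal property, |A x B| = |A| * |B|.
|A x B| = 10 * 16 = 160

160


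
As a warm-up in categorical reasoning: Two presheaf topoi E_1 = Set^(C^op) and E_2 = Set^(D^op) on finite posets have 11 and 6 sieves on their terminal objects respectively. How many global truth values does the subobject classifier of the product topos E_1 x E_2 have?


In a product of presheaf topoi E_1 x E_2, the subobject classifier
is Omega = Omega_1 x Omega_2 (componentwise), so
|Omega(top)| = |Omega_1(top_1)| * |Omega_2(top_2)|.
= 11 * 6 = 66.

66


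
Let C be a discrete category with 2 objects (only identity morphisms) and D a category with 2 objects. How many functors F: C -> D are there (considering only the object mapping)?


A functor from a discrete category C to D is determined by
where each object maps. Each of the 2 objects of C can map
to any of the 2 objects of D independently.
Number of functors = 2^2 = 4

4


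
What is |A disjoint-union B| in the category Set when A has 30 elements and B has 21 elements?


In Set, the coproduct A + B is the disjoint union.
|A + B| = |A| + |B| = 30 + 21 = 51

51


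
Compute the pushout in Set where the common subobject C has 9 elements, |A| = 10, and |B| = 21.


The pushout A +_C B identifies the images of C in A and B.
|A +_C B| = |A| + |B| - |C| (for injections).
= 10 + 21 - 9 = 22

22


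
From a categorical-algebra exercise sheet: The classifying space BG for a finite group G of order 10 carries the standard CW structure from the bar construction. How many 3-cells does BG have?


In the bar-construction CW model of BG, the n-cells are indexed by
n-tuples [g_1|...|g_n] of non-identity elements of G (degenerate
simplices with some g_i = e do not contribute cells), so there are
(|G| - 1)^n n-cells.
For dim = 3 with |G| = 10:
cells = (10 - 1)^3 = 9^3 = 729

729


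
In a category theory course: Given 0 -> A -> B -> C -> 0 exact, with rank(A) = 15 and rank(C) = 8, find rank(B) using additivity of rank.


For a short exact sequence 0 -> A -> B -> C -> 0,
rank is additive: rank(B) = rank(A) + rank(C).
rank(B) = 15 + 8 = 23

23


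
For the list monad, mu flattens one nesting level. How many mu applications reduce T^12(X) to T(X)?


Each application of mu: T^2 -> T removes one layer of nesting.
Starting at depth 12 (i.e., T^12(X)), we need to reach T(X).
Number of mu applications = 12 - 1 = 11

11


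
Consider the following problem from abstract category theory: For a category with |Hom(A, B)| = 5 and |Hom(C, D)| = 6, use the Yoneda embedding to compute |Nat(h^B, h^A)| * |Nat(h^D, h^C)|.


By the Yoneda lemma, Nat(h^B, h^A) is isomorphic to Hom(A, B),
so |Nat(h^B, h^A)| = |Hom(A, B)| and |Nat(h^D, h^C)| = |Hom(C, D)|.
|Hom(A, B)| = 5, |Hom(C, D)| = 6.
|Nat(h^B, h^A) x Nat(h^D, h^C)| = 5 * 6 = 30

30


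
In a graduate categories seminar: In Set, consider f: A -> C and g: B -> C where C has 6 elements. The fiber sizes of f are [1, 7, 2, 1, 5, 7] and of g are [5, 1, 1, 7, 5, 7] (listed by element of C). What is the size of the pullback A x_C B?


The pullback A x_C B consists of pairs (a, b) with f(a) = g(b).
For each element c in C, the fiber product has |f^-1(c)| * |g^-1(c)| elements.
Summing over C: 1 * 5 + 7 * 1 + 2 * 1 + 1 * 7 + 5 * 5 + 7 * 7
= 5 + 7 + 2 + 7 + 25 + 49 = 95

95


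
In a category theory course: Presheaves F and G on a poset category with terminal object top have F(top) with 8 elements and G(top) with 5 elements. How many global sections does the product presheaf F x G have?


Global sections of a presheaf on a poset with terminal top satisfy
Gamma(H) ~ H(top). Presheaves admit pointwise products, so
(F x G)(top) = F(top) x G(top) (Cartesian product).
|Gamma(F x G)| = |F(top)| * |G(top)| = 8 * 5 = 40.

40


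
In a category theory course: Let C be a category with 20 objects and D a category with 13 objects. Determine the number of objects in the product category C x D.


The product category C x D has objects that are pairs (c, d).
Number of pairs = |Ob(C)| * |Ob(D)| = 20 * 13 = 260

260


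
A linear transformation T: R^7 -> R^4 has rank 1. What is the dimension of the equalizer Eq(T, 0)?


The equalizer of f and the zero map is ker(f).
By the rank-nullity theorem: dim(ker(f)) = dim(domain) - rank(f).
dim(ker(f)) = 7 - 1 = 6

6


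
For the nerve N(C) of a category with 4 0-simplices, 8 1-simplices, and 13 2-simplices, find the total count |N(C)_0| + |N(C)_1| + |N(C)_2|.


The 2-skeleton of the nerve N(C) consists of simplices in dimensions 0, 1, 2:
  |N(C)_0| = 4 (objects)
  |N(C)_1| = 8 (morphisms)
  |N(C)_2| = 13 (composable pairs)
Total = 4 + 8 + 13 = 25

25


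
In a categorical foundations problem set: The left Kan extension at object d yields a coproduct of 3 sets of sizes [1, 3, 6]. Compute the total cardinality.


Pointwise, the left Kan extension (Lan_F H)(d) is the colimit, indexed
by the comma category (F downarrow d), of H composed with the
projection (F downarrow d) -> C. Here that colimit is given
as a coproduct (disjoint union) of sets, so its cardinality is the
sum of the sizes of the summands.
Coproduct of sets with sizes: 1 + 3 + 6
= 10

10


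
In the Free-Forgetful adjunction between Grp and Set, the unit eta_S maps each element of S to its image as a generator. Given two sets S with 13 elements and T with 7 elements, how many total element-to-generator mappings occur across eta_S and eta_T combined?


The unit eta_X: X -> U(F(X)) of the Free-Forgetful adjunction
maps each element of X to a generator of F(X). For X = S + T (disjoint
union in Set), |S + T| = |S| + |T|.
Total mappings = 13 + 7 = 20.

20


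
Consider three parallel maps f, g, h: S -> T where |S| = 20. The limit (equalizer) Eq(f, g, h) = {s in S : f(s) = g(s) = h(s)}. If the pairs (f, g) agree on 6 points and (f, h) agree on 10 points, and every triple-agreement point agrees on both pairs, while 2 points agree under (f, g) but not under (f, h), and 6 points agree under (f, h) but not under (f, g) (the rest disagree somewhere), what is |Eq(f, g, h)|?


Eq(f, g, h) is the triple-agreement set: points in S where all three
maps take the same value. Using inclusion-exclusion on the pairwise data:
Pair (f, g) agrees on 6 points; pair (f, h) on 10 points.
Points agreeing under (f, g) but not (f, h) = 2; under (f, h) but not (f, g) = 6.
Triple-agreement = agreement-in-(f, g) minus points that agree under (f, g) but not (f, h):
|Eq(f, g, h)| = 6 - 2 = 4
(cross-check via (f, h): 10 - 6 = 4.)

4


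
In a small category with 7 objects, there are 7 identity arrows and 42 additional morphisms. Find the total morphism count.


Each object has an identity morphism, giving 7 identities.
Adding the 42 non-identity morphisms:
Total = 7 + 42 = 49

49


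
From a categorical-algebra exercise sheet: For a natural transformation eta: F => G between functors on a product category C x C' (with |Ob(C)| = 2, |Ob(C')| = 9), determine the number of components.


A natural transformation eta: F => G assigns one component morphism per
object of the domain category.
The domain is the product category C x C', so
|Ob(C x C')| = |Ob(C)| * |Ob(C')| = 2 * 9 = 18.
Therefore eta has 18 component morphisms.

18


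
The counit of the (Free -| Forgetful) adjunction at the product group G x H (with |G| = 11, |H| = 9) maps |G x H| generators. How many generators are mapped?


The counit epsilon_K: F(U(K)) -> K of the Free-Forgetful adjunction
maps |K| generators of F(U(K)) into K. For K = G x H (the product group),
|G x H| = |G| * |H|.
Total generators mapped = 11 * 9 = 99.

99


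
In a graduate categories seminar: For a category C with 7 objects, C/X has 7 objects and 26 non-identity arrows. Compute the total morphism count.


In the slice category C/X, objects are morphisms to X.
Identity morphisms: 7 (one per object of C/X).
Non-identity morphisms: 26.
Total = 7 + 26 = 33

33


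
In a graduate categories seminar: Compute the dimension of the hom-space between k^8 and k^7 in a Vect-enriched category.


In Vect-enriched categories, Hom(k^n, k^m) is the space of m x n matrices.
dim(Hom(k^8, k^7)) = 7 * 8 = 56

56


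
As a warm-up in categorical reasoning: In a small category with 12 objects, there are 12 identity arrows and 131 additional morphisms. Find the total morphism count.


Each object has an identity morphism, giving 12 identities.
Adding the 131 non-identity morphisms:
Total = 12 + 131 = 143

143


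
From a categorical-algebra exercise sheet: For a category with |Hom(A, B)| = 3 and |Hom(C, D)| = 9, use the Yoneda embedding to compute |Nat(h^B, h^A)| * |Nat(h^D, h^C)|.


By the Yoneda lemma, Nat(h^B, h^A) is isomorphic to Hom(A, B),
so |Nat(h^B, h^A)| = |Hom(A, B)| and |Nat(h^D, h^C)| = |Hom(C, D)|.
|Hom(A, B)| = 3, |Hom(C, D)| = 9.
|Nat(h^B, h^A) x Nat(h^D, h^C)| = 3 * 9 = 27

27


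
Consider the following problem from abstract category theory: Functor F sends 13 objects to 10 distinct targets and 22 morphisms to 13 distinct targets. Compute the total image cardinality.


The image of F consists of distinct objects and distinct morphisms.
|Im(F)| on objects = 10
|Im(F)| on morphisms = 13
Total image cardinality = 10 + 13 = 23

23


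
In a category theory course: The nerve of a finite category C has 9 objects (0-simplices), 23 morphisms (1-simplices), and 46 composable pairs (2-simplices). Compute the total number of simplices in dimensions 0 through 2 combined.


The 2-skeleton of the nerve N(C) consists of simplices in dimensions 0, 1, 2:
  |N(C)_0| = 9 (objects)
  |N(C)_1| = 23 (morphisms)
  |N(C)_2| = 46 (composable pairs)
Total = 9 + 23 + 46 = 78

78


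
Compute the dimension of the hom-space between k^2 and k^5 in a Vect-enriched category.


In Vect-enriched categories, Hom(k^n, k^m) is the space of m x n matrices.
dim(Hom(k^2, k^5)) = 5 * 2 = 10

10


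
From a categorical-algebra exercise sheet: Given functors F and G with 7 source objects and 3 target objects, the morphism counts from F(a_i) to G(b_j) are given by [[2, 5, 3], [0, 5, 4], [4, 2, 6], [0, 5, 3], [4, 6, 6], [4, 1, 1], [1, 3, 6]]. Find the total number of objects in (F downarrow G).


Objects of (F downarrow G) are triples (a, b, h: F(a)->G(b)).
The count equals the sum of all entries in the hom-matrix.
sum(row 0) = 10
sum(row 1) = 9
sum(row 2) = 12
sum(row 3) = 8
sum(row 4) = 16
sum(row 5) = 6
sum(row 6) = 10
Grand total = 71

71


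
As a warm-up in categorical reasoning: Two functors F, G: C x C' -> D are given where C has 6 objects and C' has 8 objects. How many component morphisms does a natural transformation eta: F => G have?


A natural transformation eta: F => G assigns one component morphism per
object of the domain category.
The domain is the product category C x C', so
|Ob(C x C')| = |Ob(C)| * |Ob(C')| = 6 * 8 = 48.
Therefore eta has 48 component morphisms.

48


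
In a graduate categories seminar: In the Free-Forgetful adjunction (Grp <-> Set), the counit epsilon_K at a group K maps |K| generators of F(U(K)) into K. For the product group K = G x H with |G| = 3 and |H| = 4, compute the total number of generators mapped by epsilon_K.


The counit epsilon_K: F(U(K)) -> K of the Free-Forgetful adjunction
maps |K| generators of F(U(K)) into K. For K = G x H (the product group),
|G x H| = |G| * |H|.
Total generators mapped = 3 * 4 = 12.

12


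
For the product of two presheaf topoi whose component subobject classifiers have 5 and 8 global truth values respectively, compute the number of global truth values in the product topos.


In a product of presheaf topoi E_1 x E_2, the subobject classifier
is Omega = Omega_1 x Omega_2 (componentwise), so
|Omega(top)| = |Omega_1(top_1)| * |Omega_2(top_2)|.
= 5 * 8 = 40.

40


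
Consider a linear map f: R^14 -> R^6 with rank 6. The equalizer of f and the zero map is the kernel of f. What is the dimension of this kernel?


The equalizer of f and the zero map is ker(f).
By the rank-nullity theorem: dim(ker(f)) = dim(domain) - rank(f).
dim(ker(f)) = 14 - 6 = 8

8


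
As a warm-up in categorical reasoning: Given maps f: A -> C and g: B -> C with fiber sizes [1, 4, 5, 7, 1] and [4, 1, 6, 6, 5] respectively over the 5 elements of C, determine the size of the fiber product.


The pullback A x_C B consists of pairs (a, b) with f(a) = g(b).
For each element c in C, the fiber product has |f^-1(c)| * |g^-1(c)| elements.
Summing over C: 1 * 4 + 4 * 1 + 5 * 6 + 7 * 6 + 1 * 5
= 4 + 4 + 30 + 42 + 5 = 85

85


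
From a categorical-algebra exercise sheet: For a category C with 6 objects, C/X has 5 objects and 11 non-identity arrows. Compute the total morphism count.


In the slice category C/X, objects are morphisms to X.
Identity morphisms: 5 (one per object of C/X).
Non-identity morphisms: 11.
Total = 5 + 11 = 16

16


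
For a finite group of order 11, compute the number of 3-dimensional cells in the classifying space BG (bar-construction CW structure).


In the bar-construction CW model of BG, the n-cells are indexed by
n-tuples [g_1|...|g_n] of non-identity elements of G (degenerate
simplices with some g_i = e do not contribute cells), so there are
(|G| - 1)^n n-cells.
For dim = 3 with |G| = 11:
cells = (11 - 1)^3 = 10^3 = 1000

1000


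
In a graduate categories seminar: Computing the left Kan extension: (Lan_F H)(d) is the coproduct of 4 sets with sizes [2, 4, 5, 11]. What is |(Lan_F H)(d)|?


Pointwise, the left Kan extension (Lan_F H)(d) is the colimit, indexed
by the comma category (F downarrow d), of H composed with the
projection (F downarrow d) -> C. Here that colimit is given
as a coproduct (disjoint union) of sets, so its cardinality is the
sum of the sizes of the summands.
Coproduct of sets with sizes: 2 + 4 + 5 + 11
= 22

22


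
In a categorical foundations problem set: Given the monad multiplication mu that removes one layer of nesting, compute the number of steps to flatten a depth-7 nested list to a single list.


Each application of mu: T^2 -> T removes one layer of nesting.
Starting at depth 7 (i.e., T^7(X)), we need to reach T(X).
Number of mu applications = 7 - 1 = 6

6


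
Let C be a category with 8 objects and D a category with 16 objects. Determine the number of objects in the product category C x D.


The product category C x D has objects that are pairs (c, d).
Number of pairs = |Ob(C)| * |Ob(D)| = 8 * 16 = 128

128


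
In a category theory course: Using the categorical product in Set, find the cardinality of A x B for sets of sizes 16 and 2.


In Set, the product A x B is the Cartesian product.
By the universal property, |A x B| = |A| * |B|.
|A x B| = 16 * 2 = 32

32


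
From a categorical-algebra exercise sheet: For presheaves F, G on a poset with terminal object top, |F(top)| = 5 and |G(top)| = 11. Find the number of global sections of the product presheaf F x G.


Global sections of a presheaf on a poset with terminal top satisfy
Gamma(H) ~ H(top). Presheaves admit pointwise products, so
(F x G)(top) = F(top) x G(top) (Cartesian product).
|Gamma(F x G)| = |F(top)| * |G(top)| = 5 * 11 = 55.

55


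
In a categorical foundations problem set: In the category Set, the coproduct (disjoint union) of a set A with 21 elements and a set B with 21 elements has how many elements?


In Set, the coproduct A + B is the disjoint union.
|A + B| = |A| + |B| = 21 + 21 = 42

42


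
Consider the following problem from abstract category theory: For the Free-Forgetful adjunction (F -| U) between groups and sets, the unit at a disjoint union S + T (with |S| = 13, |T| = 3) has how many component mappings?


The unit eta_X: X -> U(F(X)) of the Free-Forgetful adjunction
maps each element of X to a generator of F(X). For X = S + T (disjoint
union in Set), |S + T| = |S| + |T|.
Total mappings = 13 + 3 = 16.

16


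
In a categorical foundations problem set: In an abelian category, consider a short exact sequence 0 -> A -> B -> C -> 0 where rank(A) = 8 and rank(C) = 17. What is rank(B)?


For a short exact sequence 0 -> A -> B -> C -> 0,
rank is additive: rank(B) = rank(A) + rank(C).
rank(B) = 8 + 17 = 25

25


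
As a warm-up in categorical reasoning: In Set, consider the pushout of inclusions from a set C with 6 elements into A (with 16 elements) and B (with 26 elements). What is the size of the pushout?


The pushout A +_C B identifies the images of C in A and B.
|A +_C B| = |A| + |B| - |C| (for injections).
= 16 + 26 - 6 = 36

36


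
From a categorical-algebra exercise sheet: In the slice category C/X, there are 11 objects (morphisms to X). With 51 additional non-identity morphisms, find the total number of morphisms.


In the slice category C/X, objects are morphisms to X.
Identity morphisms: 11 (one per object of C/X).
Non-identity morphisms: 51.
Total = 11 + 51 = 62

62


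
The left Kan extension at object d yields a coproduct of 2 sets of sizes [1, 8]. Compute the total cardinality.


Pointwise, the left Kan extension (Lan_F H)(d) is the colimit, indexed
by the comma category (F downarrow d), of H composed with the
projection (F downarrow d) -> C. Here that colimit is given
as a coproduct (disjoint union) of sets, so its cardinality is the
sum of the sizes of the summands.
Coproduct of sets with sizes: 1 + 8
= 9

9


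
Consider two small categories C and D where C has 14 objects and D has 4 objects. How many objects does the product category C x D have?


The product category C x D has objects that are pairs (c, d).
Number of pairs = |Ob(C)| * |Ob(D)| = 14 * 4 = 56

56


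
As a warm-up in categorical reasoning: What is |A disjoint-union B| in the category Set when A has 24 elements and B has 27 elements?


In Set, the coproduct A + B is the disjoint union.
|A + B| = |A| + |B| = 24 + 27 = 51

51


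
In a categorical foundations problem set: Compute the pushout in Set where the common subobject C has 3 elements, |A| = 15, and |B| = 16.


The pushout A +_C B identifies the images of C in A and B.
|A +_C B| = |A| + |B| - |C| (for injections).
= 15 + 16 - 3 = 28

28


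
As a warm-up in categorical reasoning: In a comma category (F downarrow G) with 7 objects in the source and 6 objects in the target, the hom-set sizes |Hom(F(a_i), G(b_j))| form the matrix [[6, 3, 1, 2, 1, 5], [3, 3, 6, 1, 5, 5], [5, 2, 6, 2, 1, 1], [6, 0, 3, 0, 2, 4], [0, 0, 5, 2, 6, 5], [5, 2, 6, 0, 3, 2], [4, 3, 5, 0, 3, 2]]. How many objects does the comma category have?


Objects of (F downarrow G) are triples (a, b, h: F(a)->G(b)).
The count equals the sum of all entries in the hom-matrix.
sum(row 0) = 18
sum(row 1) = 23
sum(row 2) = 17
sum(row 3) = 15
sum(row 4) = 18
sum(row 5) = 18
sum(row 6) = 17
Grand total = 126

126


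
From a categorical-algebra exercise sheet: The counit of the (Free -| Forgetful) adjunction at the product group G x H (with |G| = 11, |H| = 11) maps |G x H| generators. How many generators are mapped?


The counit epsilon_K: F(U(K)) -> K of the Free-Forgetful adjunction
maps |K| generators of F(U(K)) into K. For K = G x H (the product group),
|G x H| = |G| * |H|.
Total generators mapped = 11 * 11 = 121.

121


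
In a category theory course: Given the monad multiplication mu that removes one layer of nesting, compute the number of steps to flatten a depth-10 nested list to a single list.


Each application of mu: T^2 -> T removes one layer of nesting.
Starting at depth 10 (i.e., T^10(X)), we need to reach T(X).
Number of mu applications = 10 - 1 = 9

9


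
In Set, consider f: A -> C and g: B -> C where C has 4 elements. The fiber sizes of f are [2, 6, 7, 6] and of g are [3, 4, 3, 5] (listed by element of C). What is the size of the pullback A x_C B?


The pullback A x_C B consists of pairs (a, b) with f(a) = g(b).
For each element c in C, the fiber product has |f^-1(c)| * |g^-1(c)| elements.
Summing over C: 2 * 3 + 6 * 4 + 7 * 3 + 6 * 5
= 6 + 24 + 21 + 30 = 81

81


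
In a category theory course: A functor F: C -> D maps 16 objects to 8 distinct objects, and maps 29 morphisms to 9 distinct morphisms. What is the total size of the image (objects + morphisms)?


The image of F consists of distinct objects and distinct morphisms.
|Im(F)| on objects = 8
|Im(F)| on morphisms = 9
Total image cardinality = 8 + 9 = 17

17


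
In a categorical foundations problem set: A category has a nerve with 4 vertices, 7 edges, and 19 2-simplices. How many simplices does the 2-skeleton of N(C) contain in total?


The 2-skeleton of the nerve N(C) consists of simplices in dimensions 0, 1, 2:
  |N(C)_0| = 4 (objects)
  |N(C)_1| = 7 (morphisms)
  |N(C)_2| = 19 (composable pairs)
Total = 4 + 7 + 19 = 30

30


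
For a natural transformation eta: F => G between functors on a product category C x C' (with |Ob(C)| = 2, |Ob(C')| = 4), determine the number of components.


A natural transformation eta: F => G assigns one component morphism per
object of the domain category.
The domain is the product category C x C', so
|Ob(C x C')| = |Ob(C)| * |Ob(C')| = 2 * 4 = 8.
Therefore eta has 8 component morphisms.

8


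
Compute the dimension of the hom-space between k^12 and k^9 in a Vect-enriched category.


In Vect-enriched categories, Hom(k^n, k^m) is the space of m x n matrices.
dim(Hom(k^12, k^9)) = 9 * 12 = 108

108


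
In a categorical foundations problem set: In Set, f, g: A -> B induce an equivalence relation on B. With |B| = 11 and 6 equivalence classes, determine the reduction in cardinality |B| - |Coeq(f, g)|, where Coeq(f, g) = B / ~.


The coequalizer Coeq(f, g) = B / ~ has one element per equivalence class.
|B| = 11, |Coeq(f, g)| = 6.
|B| - |Coeq(f, g)| = 11 - 6 = 5.

5


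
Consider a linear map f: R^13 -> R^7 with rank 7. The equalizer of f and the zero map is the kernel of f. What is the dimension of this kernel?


The equalizer of f and the zero map is ker(f).
By the rank-nullity theorem: dim(ker(f)) = dim(domain) - rank(f).
dim(ker(f)) = 13 - 7 = 6

6


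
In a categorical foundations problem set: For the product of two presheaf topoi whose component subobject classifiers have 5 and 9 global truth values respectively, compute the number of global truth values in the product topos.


In a product of presheaf topoi E_1 x E_2, the subobject classifier
is Omega = Omega_1 x Omega_2 (componentwise), so
|Omega(top)| = |Omega_1(top_1)| * |Omega_2(top_2)|.
= 5 * 9 = 45.

45


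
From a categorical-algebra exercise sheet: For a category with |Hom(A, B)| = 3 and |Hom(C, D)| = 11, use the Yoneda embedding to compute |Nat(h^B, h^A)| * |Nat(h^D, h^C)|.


By the Yoneda lemma, Nat(h^B, h^A) is isomorphic to Hom(A, B),
so |Nat(h^B, h^A)| = |Hom(A, B)| and |Nat(h^D, h^C)| = |Hom(C, D)|.
|Hom(A, B)| = 3, |Hom(C, D)| = 11.
|Nat(h^B, h^A) x Nat(h^D, h^C)| = 3 * 11 = 33

33


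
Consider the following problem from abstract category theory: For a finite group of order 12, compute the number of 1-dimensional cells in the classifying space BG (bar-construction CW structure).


In the bar-construction CW model of BG, the n-cells are indexed by
n-tuples [g_1|...|g_n] of non-identity elements of G (degenerate
simplices with some g_i = e do not contribute cells), so there are
(|G| - 1)^n n-cells.
For dim = 1 with |G| = 12:
cells = (12 - 1)^1 = 11^1 = 11

11


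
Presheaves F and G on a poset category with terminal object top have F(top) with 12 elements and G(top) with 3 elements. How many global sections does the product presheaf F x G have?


Global sections of a presheaf on a poset with terminal top satisfy
Gamma(H) ~ H(top). Presheaves admit pointwise products, so
(F x G)(top) = F(top) x G(top) (Cartesian product).
|Gamma(F x G)| = |F(top)| * |G(top)| = 12 * 3 = 36.

36


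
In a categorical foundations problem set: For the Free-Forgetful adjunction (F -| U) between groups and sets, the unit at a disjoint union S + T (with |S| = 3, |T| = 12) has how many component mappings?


The unit eta_X: X -> U(F(X)) of the Free-Forgetful adjunction
maps each element of X to a generator of F(X). For X = S + T (disjoint
union in Set), |S + T| = |S| + |T|.
Total mappings = 3 + 12 = 15.

15


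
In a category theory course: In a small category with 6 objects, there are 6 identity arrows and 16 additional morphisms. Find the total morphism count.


Each object has an identity morphism, giving 6 identities.
Adding the 16 non-identity morphisms:
Total = 6 + 16 = 22

22


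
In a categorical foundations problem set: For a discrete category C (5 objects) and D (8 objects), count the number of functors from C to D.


A functor from a discrete category C to D is determined by
where each object maps. Each of the 5 objects of C can map
to any of the 8 objects of D independently.
Number of functors = 8^5 = 32768

32768


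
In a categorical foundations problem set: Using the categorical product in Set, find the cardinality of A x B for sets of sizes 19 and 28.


In Set, the product A x B is the Cartesian product.
By the universal property, |A x B| = |A| * |B|.
|A x B| = 19 * 28 = 532

532


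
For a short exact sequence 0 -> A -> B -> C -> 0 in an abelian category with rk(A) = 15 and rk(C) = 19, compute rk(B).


For a short exact sequence 0 -> A -> B -> C -> 0,
rank is additive: rank(B) = rank(A) + rank(C).
rank(B) = 15 + 19 = 34

34


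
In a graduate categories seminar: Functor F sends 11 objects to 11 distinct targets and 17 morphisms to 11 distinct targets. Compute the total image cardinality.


The image of F consists of distinct objects and distinct morphisms.
|Im(F)| on objects = 11
|Im(F)| on morphisms = 11
Total image cardinality = 11 + 11 = 22

22


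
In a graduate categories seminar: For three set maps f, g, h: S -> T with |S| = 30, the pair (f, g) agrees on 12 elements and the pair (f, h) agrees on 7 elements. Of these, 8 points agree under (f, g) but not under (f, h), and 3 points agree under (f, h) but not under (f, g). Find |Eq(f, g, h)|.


Eq(f, g, h) is the triple-agreement set: points in S where all three
maps take the same value. Using inclusion-exclusion on the pairwise data:
Pair (f, g) agrees on 12 points; pair (f, h) on 7 points.
Points agreeing under (f, g) but not (f, h) = 8; under (f, h) but not (f, g) = 3.
Triple-agreement = agreement-in-(f, g) minus points that agree under (f, g) but not (f, h):
|Eq(f, g, h)| = 12 - 8 = 4
(cross-check via (f, h): 7 - 3 = 4.)

4


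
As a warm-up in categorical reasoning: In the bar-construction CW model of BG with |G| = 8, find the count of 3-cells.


In the bar-construction CW model of BG, the n-cells are indexed by
n-tuples [g_1|...|g_n] of non-identity elements of G (degenerate
simplices with some g_i = e do not contribute cells), so there are
(|G| - 1)^n n-cells.
For dim = 3 with |G| = 8:
cells = (8 - 1)^3 = 7^3 = 343

343


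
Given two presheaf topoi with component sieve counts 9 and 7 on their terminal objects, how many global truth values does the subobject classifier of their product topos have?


In a product of presheaf topoi E_1 x E_2, the subobject classifier
is Omega = Omega_1 x Omega_2 (componentwise), so
|Omega(top)| = |Omega_1(top_1)| * |Omega_2(top_2)|.
= 9 * 7 = 63.

63


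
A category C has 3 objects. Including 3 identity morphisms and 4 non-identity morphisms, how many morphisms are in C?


Each object has an identity morphism, giving 3 identities.
Adding the 4 non-identity morphisms:
Total = 3 + 4 = 7

7


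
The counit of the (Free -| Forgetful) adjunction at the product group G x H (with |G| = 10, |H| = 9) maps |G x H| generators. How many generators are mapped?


The counit epsilon_K: F(U(K)) -> K of the Free-Forgetful adjunction
maps |K| generators of F(U(K)) into K. For K = G x H (the product group),
|G x H| = |G| * |H|.
Total generators mapped = 10 * 9 = 90.

90


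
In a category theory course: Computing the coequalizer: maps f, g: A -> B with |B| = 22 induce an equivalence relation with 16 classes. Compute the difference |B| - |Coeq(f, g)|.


The coequalizer Coeq(f, g) = B / ~ has one element per equivalence class.
|B| = 22, |Coeq(f, g)| = 16.
|B| - |Coeq(f, g)| = 22 - 16 = 6.

6


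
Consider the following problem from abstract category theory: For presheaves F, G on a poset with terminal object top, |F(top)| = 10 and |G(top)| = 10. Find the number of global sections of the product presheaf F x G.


Global sections of a presheaf on a poset with terminal top satisfy
Gamma(H) ~ H(top). Presheaves admit pointwise products, so
(F x G)(top) = F(top) x G(top) (Cartesian product).
|Gamma(F x G)| = |F(top)| * |G(top)| = 10 * 10 = 100.

100


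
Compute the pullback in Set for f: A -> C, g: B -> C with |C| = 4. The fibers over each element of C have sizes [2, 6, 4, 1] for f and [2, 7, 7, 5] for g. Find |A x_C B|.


The pullback A x_C B consists of pairs (a, b) with f(a) = g(b).
For each element c in C, the fiber product has |f^-1(c)| * |g^-1(c)| elements.
Summing over C: 2 * 2 + 6 * 7 + 4 * 7 + 1 * 5
= 4 + 42 + 28 + 5 = 79

79


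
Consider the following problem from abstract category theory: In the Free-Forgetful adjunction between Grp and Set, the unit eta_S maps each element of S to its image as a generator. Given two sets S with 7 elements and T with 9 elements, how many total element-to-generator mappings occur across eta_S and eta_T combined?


The unit eta_X: X -> U(F(X)) of the Free-Forgetful adjunction
maps each element of X to a generator of F(X). For X = S + T (disjoint
union in Set), |S + T| = |S| + |T|.
Total mappings = 7 + 9 = 16.

16


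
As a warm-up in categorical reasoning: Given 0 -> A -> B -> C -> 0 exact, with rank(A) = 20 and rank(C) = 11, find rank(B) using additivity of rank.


For a short exact sequence 0 -> A -> B -> C -> 0,
rank is additive: rank(B) = rank(A) + rank(C).
rank(B) = 20 + 11 = 31

31


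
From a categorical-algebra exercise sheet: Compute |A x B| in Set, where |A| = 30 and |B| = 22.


In Set, the product A x B is the Cartesian product.
By the universal property, |A x B| = |A| * |B|.
|A x B| = 30 * 22 = 660

660


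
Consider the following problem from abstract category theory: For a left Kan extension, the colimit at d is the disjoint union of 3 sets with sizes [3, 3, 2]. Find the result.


Pointwise, the left Kan extension (Lan_F H)(d) is the colimit, indexed
by the comma category (F downarrow d), of H composed with the
projection (F downarrow d) -> C. Here that colimit is given
as a coproduct (disjoint union) of sets, so its cardinality is the
sum of the sizes of the summands.
Coproduct of sets with sizes: 3 + 3 + 2
= 8

8


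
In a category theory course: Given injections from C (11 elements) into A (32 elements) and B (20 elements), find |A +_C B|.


The pushout A +_C B identifies the images of C in A and B.
|A +_C B| = |A| + |B| - |C| (for injections).
= 32 + 20 - 11 = 41

41


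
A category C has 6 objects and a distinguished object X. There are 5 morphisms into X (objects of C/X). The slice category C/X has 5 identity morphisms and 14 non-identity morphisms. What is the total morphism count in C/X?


In the slice category C/X, objects are morphisms to X.
Identity morphisms: 5 (one per object of C/X).
Non-identity morphisms: 14.
Total = 5 + 14 = 19

19


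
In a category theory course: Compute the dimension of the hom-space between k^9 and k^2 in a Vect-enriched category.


In Vect-enriched categories, Hom(k^n, k^m) is the space of m x n matrices.
dim(Hom(k^9, k^2)) = 2 * 9 = 18

18


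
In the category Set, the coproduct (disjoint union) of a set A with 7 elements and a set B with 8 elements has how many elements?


In Set, the coproduct A + B is the disjoint union.
|A + B| = |A| + |B| = 7 + 8 = 15

15


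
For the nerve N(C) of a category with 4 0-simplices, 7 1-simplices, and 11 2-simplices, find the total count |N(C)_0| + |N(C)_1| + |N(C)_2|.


The 2-skeleton of the nerve N(C) consists of simplices in dimensions 0, 1, 2:
  |N(C)_0| = 4 (objects)
  |N(C)_1| = 7 (morphisms)
  |N(C)_2| = 11 (composable pairs)
Total = 4 + 7 + 11 = 22

22


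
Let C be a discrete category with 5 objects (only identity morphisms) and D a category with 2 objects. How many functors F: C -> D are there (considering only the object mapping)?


A functor from a discrete category C to D is determined by
where each object maps. Each of the 5 objects of C can map
to any of the 2 objects of D independently.
Number of functors = 2^5 = 32

32


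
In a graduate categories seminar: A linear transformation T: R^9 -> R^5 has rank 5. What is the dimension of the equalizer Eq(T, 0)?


The equalizer of f and the zero map is ker(f).
By the rank-nullity theorem: dim(ker(f)) = dim(domain) - rank(f).
dim(ker(f)) = 9 - 5 = 4

4


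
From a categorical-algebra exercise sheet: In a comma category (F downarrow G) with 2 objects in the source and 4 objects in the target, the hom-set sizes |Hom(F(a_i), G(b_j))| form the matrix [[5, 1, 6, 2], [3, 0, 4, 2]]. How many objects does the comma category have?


Objects of (F downarrow G) are triples (a, b, h: F(a)->G(b)).
The count equals the sum of all entries in the hom-matrix.
sum(row 0) = 14
sum(row 1) = 9
Grand total = 23

23


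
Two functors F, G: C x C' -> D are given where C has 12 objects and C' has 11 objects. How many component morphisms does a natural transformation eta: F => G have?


A natural transformation eta: F => G assigns one component morphism per
object of the domain category.
The domain is the product category C x C', so
|Ob(C x C')| = |Ob(C)| * |Ob(C')| = 12 * 11 = 132.
Therefore eta has 132 component morphisms.

132


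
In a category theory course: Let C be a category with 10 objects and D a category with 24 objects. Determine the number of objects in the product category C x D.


The product category C x D has objects that are pairs (c, d).
Number of pairs = |Ob(C)| * |Ob(D)| = 10 * 24 = 240

240


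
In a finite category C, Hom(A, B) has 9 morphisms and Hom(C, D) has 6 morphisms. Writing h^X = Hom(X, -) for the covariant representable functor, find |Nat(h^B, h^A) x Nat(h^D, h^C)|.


By the Yoneda lemma, Nat(h^B, h^A) is isomorphic to Hom(A, B),
so |Nat(h^B, h^A)| = |Hom(A, B)| and |Nat(h^D, h^C)| = |Hom(C, D)|.
|Hom(A, B)| = 9, |Hom(C, D)| = 6.
|Nat(h^B, h^A) x Nat(h^D, h^C)| = 9 * 6 = 54

54


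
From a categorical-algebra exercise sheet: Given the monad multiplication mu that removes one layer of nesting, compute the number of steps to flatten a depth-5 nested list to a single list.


Each application of mu: T^2 -> T removes one layer of nesting.
Starting at depth 5 (i.e., T^5(X)), we need to reach T(X).
Number of mu applications = 5 - 1 = 4

4


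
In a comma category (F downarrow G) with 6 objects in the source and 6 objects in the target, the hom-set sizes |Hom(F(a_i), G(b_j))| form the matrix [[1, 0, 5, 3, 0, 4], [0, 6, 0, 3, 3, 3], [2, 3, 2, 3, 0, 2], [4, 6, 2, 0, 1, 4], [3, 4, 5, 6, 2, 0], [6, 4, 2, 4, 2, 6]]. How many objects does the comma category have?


Objects of (F downarrow G) are triples (a, b, h: F(a)->G(b)).
The count equals the sum of all entries in the hom-matrix.
sum(row 0) = 13
sum(row 1) = 15
sum(row 2) = 12
sum(row 3) = 17
sum(row 4) = 20
sum(row 5) = 24
Grand total = 101

101


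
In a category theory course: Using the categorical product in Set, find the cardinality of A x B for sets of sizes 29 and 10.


In Set, the product A x B is the Cartesian product.
By the universal property, |A x B| = |A| * |B|.
|A x B| = 29 * 10 = 290

290


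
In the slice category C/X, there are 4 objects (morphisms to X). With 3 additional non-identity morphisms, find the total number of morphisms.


In the slice category C/X, objects are morphisms to X.
Identity morphisms: 4 (one per object of C/X).
Non-identity morphisms: 3.
Total = 4 + 3 = 7

7


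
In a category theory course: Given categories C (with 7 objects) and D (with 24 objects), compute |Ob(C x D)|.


The product category C x D has objects that are pairs (c, d).
Number of pairs = |Ob(C)| * |Ob(D)| = 7 * 24 = 168

168
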